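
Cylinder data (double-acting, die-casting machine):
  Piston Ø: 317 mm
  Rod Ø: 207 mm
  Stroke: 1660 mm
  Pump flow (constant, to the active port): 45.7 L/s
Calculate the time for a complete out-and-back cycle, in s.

Cap-side area A_cap = π/4 × (317 mm)² = 78920 mm^2
Rod-side annular area A_ann = π/4 × (317² − 207²) = 45270 mm^2
t_ext = A_cap·L/Q = 2.867 s
t_ret = A_ann·L/Q = 1.644 s
t_cycle = t_ext + t_ret

t ≈ 4.51 s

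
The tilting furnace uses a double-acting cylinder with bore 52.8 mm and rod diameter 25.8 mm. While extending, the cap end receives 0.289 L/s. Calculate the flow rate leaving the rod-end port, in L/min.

Cap-side area A_cap = π/4 × (52.8 mm)² = 2190 mm^2
Rod-side annular area A_ann = π/4 × (52.8² − 25.8²) = 1667 mm^2
Piston speed v = Q_in/A_cap; rod-end outflow Q_out = v × A_ann = Q_in × A_ann/A_cap.

Q_out ≈ 13.2 L/min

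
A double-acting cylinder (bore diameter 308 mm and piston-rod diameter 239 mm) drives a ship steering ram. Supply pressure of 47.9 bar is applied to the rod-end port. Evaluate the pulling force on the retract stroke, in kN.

Rod-side annular area A_ann = π/4 × (308² − 239²) = 29640 mm^2
On retraction the pressure acts on the annular area (bore minus rod).
F = P × A_ann

F ≈ 142 kN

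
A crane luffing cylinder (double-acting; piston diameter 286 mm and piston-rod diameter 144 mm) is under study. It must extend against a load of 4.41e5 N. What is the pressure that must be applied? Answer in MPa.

P ≈ 6.86 MPa

Cap-side area A_cap = π/4 × (286 mm)² = 64240 mm^2
P = F / A = 4.41e5 N / A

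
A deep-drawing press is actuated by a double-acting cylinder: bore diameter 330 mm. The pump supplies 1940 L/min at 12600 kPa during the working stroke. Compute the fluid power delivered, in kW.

Hydraulic power = P × Q

W ≈ 407 kW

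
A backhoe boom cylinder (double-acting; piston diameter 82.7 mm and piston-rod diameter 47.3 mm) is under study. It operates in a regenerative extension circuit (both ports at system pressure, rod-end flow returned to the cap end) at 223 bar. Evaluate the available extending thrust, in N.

F ≈ 39200 N

With equal pressure on both faces, forces on the annular region cancel; the net push is pressure × rod cross-section.
Rod cross-section A_rod = π/4 × (47.3 mm)² = 1757 mm^2
F = P × A_rod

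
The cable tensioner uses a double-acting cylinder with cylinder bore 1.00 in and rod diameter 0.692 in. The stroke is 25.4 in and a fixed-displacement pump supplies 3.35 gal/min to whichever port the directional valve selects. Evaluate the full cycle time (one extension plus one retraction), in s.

t ≈ 2.35 s

Cap-side area A_cap = π/4 × (1.00 in)² = 0.7854 in^2
Rod-side annular area A_ann = π/4 × (1.00² − 0.692²) = 0.4093 in^2
t_ext = A_cap·L/Q = 1.547 s
t_ret = A_ann·L/Q = 0.8061 s
t_cycle = t_ext + t_ret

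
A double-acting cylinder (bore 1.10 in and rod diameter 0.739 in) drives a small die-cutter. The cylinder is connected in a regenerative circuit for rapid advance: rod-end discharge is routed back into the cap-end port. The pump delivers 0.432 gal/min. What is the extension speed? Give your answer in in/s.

In regeneration the rod-end outflow joins the pump flow into the cap end, so the net volume the pump must supply per unit advance equals the rod cross-section area.
Rod cross-section A_rod = π/4 × (0.739 in)² = 0.4289 in^2
v = Q_pump / A_rod

v ≈ 3.88 in/s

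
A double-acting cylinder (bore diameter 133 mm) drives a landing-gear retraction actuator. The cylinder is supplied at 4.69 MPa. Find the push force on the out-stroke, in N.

F ≈ 65200 N

Cap-side area A_cap = π/4 × (133 mm)² = 13890 mm^2
F = P × A_cap = 4.69 MPa × A_cap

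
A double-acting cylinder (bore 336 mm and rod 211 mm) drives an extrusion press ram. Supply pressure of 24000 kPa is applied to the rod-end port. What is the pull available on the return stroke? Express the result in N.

F ≈ 1.29e6 N

Rod-side annular area A_ann = π/4 × (336² − 211²) = 53700 mm^2
On retraction the pressure acts on the annular area (bore minus rod).
F = P × A_ann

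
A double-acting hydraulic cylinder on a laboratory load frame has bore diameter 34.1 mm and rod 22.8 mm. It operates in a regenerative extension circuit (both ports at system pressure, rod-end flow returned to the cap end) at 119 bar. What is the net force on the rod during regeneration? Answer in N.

F ≈ 4860 N

With equal pressure on both faces, forces on the annular region cancel; the net push is pressure × rod cross-section.
Rod cross-section A_rod = π/4 × (22.8 mm)² = 408.3 mm^2
F = P × A_rod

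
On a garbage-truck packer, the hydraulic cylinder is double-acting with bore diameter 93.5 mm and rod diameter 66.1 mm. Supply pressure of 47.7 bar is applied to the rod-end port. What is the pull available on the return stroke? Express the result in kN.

Rod-side annular area A_ann = π/4 × (93.5² − 66.1²) = 3435 mm^2
On retraction the pressure acts on the annular area (bore minus rod).
F = P × A_ann

F ≈ 16.4 kN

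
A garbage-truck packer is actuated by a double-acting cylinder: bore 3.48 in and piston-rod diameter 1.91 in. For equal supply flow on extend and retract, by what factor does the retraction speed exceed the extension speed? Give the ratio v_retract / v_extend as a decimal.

v_ret/v_ext ≈ 1.43

Cap-side area A_cap = π/4 × (3.48 in)² = 9.511 in^2
Rod-side annular area A_ann = π/4 × (3.48² − 1.91²) = 6.646 in^2
For equal Q, v ∝ 1/A, so v_ret/v_ext = A_cap/A_ann.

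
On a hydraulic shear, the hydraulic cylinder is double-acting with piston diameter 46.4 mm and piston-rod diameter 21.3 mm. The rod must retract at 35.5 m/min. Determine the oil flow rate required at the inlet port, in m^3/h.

Rod-side annular area A_ann = π/4 × (46.4² − 21.3²) = 1335 mm^2
Q = A × v

Q ≈ 2.84 m^3/h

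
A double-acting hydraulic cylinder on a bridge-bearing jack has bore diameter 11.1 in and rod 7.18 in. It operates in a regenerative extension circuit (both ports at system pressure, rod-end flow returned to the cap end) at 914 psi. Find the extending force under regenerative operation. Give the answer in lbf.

With equal pressure on both faces, forces on the annular region cancel; the net push is pressure × rod cross-section.
Rod cross-section A_rod = π/4 × (7.18 in)² = 40.49 in^2
F = P × A_rod

F ≈ 37000 lbf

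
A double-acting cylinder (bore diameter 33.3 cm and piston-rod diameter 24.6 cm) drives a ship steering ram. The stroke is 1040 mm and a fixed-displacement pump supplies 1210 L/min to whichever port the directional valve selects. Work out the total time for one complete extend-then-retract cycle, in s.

Cap-side area A_cap = π/4 × (33.3 cm)² = 870.9 cm^2
Rod-side annular area A_ann = π/4 × (33.3² − 24.6²) = 395.6 cm^2
t_ext = A_cap·L/Q = 4.491 s
t_ret = A_ann·L/Q = 2.040 s
t_cycle = t_ext + t_ret

t ≈ 6.53 s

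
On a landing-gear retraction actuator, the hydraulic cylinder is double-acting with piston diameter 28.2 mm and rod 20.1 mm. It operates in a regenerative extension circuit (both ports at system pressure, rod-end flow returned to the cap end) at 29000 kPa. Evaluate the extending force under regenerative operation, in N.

F ≈ 9200 N

With equal pressure on both faces, forces on the annular region cancel; the net push is pressure × rod cross-section.
Rod cross-section A_rod = π/4 × (20.1 mm)² = 317.3 mm^2
F = P × A_rod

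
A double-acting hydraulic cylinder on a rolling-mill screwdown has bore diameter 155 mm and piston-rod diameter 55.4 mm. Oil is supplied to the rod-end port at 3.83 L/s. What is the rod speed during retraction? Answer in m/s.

Rod-side annular area A_ann = π/4 × (155² − 55.4²) = 16460 mm^2
Flow into the rod-end port fills the annular volume.
v = Q / A

v ≈ 0.233 m/s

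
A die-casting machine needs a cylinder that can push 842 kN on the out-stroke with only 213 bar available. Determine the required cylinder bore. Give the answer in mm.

Extension force acts on the full piston face: F = P × (π/4)D².
D = √(4F / (πP)) = √(4 × 842 kN / (π × 213 bar))

D ≈ 224 mm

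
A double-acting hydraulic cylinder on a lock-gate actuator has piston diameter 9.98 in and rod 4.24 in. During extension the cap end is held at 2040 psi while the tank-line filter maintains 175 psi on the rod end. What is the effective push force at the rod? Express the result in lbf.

Cap-side area A_cap = π/4 × (9.98 in)² = 78.23 in^2
Rod-side annular area A_ann = π/4 × (9.98² − 4.24²) = 64.11 in^2
Net thrust = P_cap·A_cap − P_rod·A_ann = 1.596e5 lbf − 11220 lbf

F ≈ 1.48e5 lbf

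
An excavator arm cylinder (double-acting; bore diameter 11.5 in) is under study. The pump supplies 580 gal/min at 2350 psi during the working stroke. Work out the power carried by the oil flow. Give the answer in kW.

Hydraulic power = P × Q

W ≈ 593 kW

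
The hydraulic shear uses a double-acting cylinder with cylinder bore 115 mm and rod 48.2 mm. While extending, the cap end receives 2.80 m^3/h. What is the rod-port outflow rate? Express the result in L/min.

Q_out ≈ 38.5 L/min

Cap-side area A_cap = π/4 × (115 mm)² = 10390 mm^2
Rod-side annular area A_ann = π/4 × (115² − 48.2²) = 8562 mm^2
Piston speed v = Q_in/A_cap; rod-end outflow Q_out = v × A_ann = Q_in × A_ann/A_cap.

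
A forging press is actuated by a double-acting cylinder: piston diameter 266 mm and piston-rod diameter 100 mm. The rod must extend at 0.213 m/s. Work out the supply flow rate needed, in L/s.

Cap-side area A_cap = π/4 × (266 mm)² = 55570 mm^2
Q = A × v

Q ≈ 11.8 L/s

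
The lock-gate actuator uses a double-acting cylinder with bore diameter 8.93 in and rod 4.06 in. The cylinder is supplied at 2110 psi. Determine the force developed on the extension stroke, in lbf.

Cap-side area A_cap = π/4 × (8.93 in)² = 62.63 in^2
F = P × A_cap = 2110 psi × A_cap

F ≈ 1.32e5 lbf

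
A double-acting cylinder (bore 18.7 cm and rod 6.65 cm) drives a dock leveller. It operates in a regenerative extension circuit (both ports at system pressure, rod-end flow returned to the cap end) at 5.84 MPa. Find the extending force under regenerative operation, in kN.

With equal pressure on both faces, forces on the annular region cancel; the net push is pressure × rod cross-section.
Rod cross-section A_rod = π/4 × (6.65 cm)² = 34.73 cm^2
F = P × A_rod

F ≈ 20.3 kN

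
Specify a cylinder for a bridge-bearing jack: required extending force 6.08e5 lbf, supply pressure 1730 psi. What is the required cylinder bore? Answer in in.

Extension force acts on the full piston face: F = P × (π/4)D².
D = √(4F / (πP)) = √(4 × 6.08e5 lbf / (π × 1730 psi))

D ≈ 21.2 in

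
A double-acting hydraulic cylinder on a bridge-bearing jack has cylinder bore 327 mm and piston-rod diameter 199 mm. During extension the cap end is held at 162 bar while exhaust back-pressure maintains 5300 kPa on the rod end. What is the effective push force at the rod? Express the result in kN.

Cap-side area A_cap = π/4 × (327 mm)² = 83980 mm^2
Rod-side annular area A_ann = π/4 × (327² − 199²) = 52880 mm^2
Net thrust = P_cap·A_cap − P_rod·A_ann = 1361 kN − 280.3 kN

F ≈ 1080 kN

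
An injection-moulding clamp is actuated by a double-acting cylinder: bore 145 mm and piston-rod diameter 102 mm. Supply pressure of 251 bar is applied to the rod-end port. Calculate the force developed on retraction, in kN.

F ≈ 209 kN

Rod-side annular area A_ann = π/4 × (145² − 102²) = 8342 mm^2
On retraction the pressure acts on the annular area (bore minus rod).
F = P × A_ann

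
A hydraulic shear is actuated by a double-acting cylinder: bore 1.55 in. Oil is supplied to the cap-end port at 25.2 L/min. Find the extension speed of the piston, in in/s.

Cap-side area A_cap = π/4 × (1.55 in)² = 1.887 in^2
v = Q / A

v ≈ 13.6 in/s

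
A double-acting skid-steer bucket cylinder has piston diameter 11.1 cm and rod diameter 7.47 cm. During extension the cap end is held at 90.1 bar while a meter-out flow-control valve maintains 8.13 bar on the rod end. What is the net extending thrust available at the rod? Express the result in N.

Cap-side area A_cap = π/4 × (11.1 cm)² = 96.77 cm^2
Rod-side annular area A_ann = π/4 × (11.1² − 7.47²) = 52.94 cm^2
Net thrust = P_cap·A_cap − P_rod·A_ann = 87190 N − 4304 N

F ≈ 82900 N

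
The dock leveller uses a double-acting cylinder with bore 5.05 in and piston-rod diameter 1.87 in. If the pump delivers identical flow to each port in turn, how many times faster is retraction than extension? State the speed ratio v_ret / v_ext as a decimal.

Cap-side area A_cap = π/4 × (5.05 in)² = 20.03 in^2
Rod-side annular area A_ann = π/4 × (5.05² − 1.87²) = 17.28 in^2
For equal Q, v ∝ 1/A, so v_ret/v_ext = A_cap/A_ann.

v_ret/v_ext ≈ 1.16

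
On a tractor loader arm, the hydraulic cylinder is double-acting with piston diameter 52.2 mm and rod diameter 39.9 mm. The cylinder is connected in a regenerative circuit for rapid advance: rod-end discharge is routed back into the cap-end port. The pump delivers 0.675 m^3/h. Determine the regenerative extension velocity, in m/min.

In regeneration the rod-end outflow joins the pump flow into the cap end, so the net volume the pump must supply per unit advance equals the rod cross-section area.
Rod cross-section A_rod = π/4 × (39.9 mm)² = 1250 mm^2
v = Q_pump / A_rod

v ≈ 9.00 m/min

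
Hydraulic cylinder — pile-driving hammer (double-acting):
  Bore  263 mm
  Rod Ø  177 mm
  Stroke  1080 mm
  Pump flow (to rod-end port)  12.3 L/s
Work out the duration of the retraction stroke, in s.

Rod-side annular area A_ann = π/4 × (263² − 177²) = 29720 mm^2
Swept volume V = A × L; t = V / Q = A·L / Q

t ≈ 2.61 s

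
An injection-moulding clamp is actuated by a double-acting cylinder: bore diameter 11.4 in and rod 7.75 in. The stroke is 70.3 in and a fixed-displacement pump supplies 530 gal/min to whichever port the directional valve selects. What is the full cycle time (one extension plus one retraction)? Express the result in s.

t ≈ 5.41 s

Cap-side area A_cap = π/4 × (11.4 in)² = 102.1 in^2
Rod-side annular area A_ann = π/4 × (11.4² − 7.75²) = 54.90 in^2
t_ext = A_cap·L/Q = 3.517 s
t_ret = A_ann·L/Q = 1.891 s
t_cycle = t_ext + t_ret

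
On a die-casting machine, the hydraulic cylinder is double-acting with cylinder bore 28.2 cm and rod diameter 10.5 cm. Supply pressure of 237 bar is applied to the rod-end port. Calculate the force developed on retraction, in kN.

Rod-side annular area A_ann = π/4 × (28.2² − 10.5²) = 538.0 cm^2
On retraction the pressure acts on the annular area (bore minus rod).
F = P × A_ann

F ≈ 1280 kN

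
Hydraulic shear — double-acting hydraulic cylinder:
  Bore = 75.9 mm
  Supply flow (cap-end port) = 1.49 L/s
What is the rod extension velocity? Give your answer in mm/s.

Cap-side area A_cap = π/4 × (75.9 mm)² = 4525 mm^2
v = Q / A

v ≈ 329 mm/s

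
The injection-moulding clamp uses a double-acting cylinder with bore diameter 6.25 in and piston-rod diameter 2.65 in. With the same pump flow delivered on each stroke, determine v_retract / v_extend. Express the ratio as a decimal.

Cap-side area A_cap = π/4 × (6.25 in)² = 30.68 in^2
Rod-side annular area A_ann = π/4 × (6.25² − 2.65²) = 25.16 in^2
For equal Q, v ∝ 1/A, so v_ret/v_ext = A_cap/A_ann.

v_ret/v_ext ≈ 1.22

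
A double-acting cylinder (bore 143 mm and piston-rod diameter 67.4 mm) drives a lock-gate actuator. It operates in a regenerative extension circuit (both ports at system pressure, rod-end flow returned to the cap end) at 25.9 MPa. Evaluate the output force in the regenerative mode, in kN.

F ≈ 92.4 kN

With equal pressure on both faces, forces on the annular region cancel; the net push is pressure × rod cross-section.
Rod cross-section A_rod = π/4 × (67.4 mm)² = 3568 mm^2
F = P × A_rod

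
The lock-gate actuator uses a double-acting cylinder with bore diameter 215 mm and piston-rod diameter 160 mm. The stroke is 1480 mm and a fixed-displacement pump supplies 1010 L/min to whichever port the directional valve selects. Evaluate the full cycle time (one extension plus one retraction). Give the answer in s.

t ≈ 4.62 s

Cap-side area A_cap = π/4 × (215 mm)² = 36310 mm^2
Rod-side annular area A_ann = π/4 × (215² − 160²) = 16200 mm^2
t_ext = A_cap·L/Q = 3.192 s
t_ret = A_ann·L/Q = 1.424 s
t_cycle = t_ext + t_ret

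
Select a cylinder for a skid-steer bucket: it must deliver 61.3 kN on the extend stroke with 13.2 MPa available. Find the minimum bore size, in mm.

Extension force acts on the full piston face: F = P × (π/4)D².
D = √(4F / (πP)) = √(4 × 61.3 kN / (π × 13.2 MPa))

D ≈ 76.9 mm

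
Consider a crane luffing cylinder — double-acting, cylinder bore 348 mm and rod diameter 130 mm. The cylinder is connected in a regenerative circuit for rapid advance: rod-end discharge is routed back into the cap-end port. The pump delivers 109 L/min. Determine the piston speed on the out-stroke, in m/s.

v ≈ 0.137 m/s

In regeneration the rod-end outflow joins the pump flow into the cap end, so the net volume the pump must supply per unit advance equals the rod cross-section area.
Rod cross-section A_rod = π/4 × (130 mm)² = 13270 mm^2
v = Q_pump / A_rod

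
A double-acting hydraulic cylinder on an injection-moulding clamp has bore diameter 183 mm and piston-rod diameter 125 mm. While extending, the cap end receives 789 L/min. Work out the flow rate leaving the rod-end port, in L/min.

Q_out ≈ 421 L/min

Cap-side area A_cap = π/4 × (183 mm)² = 26300 mm^2
Rod-side annular area A_ann = π/4 × (183² − 125²) = 14030 mm^2
Piston speed v = Q_in/A_cap; rod-end outflow Q_out = v × A_ann = Q_in × A_ann/A_cap.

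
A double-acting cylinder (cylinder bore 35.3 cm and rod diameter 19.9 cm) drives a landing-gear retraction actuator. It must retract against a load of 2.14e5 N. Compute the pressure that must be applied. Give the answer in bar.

P ≈ 32.1 bar

Rod-side annular area A_ann = π/4 × (35.3² − 19.9²) = 667.7 cm^2
Retraction: pressure acts on the annular area.
P = F / A = 2.14e5 N / A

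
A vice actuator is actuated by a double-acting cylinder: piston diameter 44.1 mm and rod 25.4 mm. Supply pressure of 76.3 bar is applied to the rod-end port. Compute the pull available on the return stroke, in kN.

Rod-side annular area A_ann = π/4 × (44.1² − 25.4²) = 1021 mm^2
On retraction the pressure acts on the annular area (bore minus rod).
F = P × A_ann

F ≈ 7.79 kN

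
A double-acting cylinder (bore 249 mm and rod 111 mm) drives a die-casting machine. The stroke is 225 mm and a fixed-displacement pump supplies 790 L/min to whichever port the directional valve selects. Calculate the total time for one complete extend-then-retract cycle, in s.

Cap-side area A_cap = π/4 × (249 mm)² = 48700 mm^2
Rod-side annular area A_ann = π/4 × (249² − 111²) = 39020 mm^2
t_ext = A_cap·L/Q = 0.8321 s
t_ret = A_ann·L/Q = 0.6668 s
t_cycle = t_ext + t_ret

t ≈ 1.50 s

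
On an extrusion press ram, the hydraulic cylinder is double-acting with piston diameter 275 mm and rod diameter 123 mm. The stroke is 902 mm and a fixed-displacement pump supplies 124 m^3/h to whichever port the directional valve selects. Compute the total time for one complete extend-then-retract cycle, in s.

t ≈ 2.80 s

Cap-side area A_cap = π/4 × (275 mm)² = 59400 mm^2
Rod-side annular area A_ann = π/4 × (275² − 123²) = 47510 mm^2
t_ext = A_cap·L/Q = 1.555 s
t_ret = A_ann·L/Q = 1.244 s
t_cycle = t_ext + t_ret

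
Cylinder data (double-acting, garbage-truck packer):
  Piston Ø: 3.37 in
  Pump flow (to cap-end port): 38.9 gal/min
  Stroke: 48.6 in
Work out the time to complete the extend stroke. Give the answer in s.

t ≈ 2.89 s

Cap-side area A_cap = π/4 × (3.37 in)² = 8.920 in^2
Swept volume V = A × L; t = V / Q = A·L / Q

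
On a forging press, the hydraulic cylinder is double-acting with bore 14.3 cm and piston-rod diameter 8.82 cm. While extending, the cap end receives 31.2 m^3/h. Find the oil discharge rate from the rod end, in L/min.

Q_out ≈ 322 L/min

Cap-side area A_cap = π/4 × (14.3 cm)² = 160.6 cm^2
Rod-side annular area A_ann = π/4 × (14.3² − 8.82²) = 99.51 cm^2
Piston speed v = Q_in/A_cap; rod-end outflow Q_out = v × A_ann = Q_in × A_ann/A_cap.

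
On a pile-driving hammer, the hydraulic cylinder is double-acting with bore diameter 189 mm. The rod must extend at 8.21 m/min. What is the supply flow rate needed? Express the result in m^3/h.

Cap-side area A_cap = π/4 × (189 mm)² = 28060 mm^2
Q = A × v

Q ≈ 13.8 m^3/h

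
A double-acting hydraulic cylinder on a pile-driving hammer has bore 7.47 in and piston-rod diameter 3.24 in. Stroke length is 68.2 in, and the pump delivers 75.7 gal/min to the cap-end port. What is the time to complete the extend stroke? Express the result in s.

Cap-side area A_cap = π/4 × (7.47 in)² = 43.83 in^2
Swept volume V = A × L; t = V / Q = A·L / Q

t ≈ 10.3 s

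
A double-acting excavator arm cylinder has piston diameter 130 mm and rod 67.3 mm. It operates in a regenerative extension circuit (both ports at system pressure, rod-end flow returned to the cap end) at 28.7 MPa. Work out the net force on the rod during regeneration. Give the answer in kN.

With equal pressure on both faces, forces on the annular region cancel; the net push is pressure × rod cross-section.
Rod cross-section A_rod = π/4 × (67.3 mm)² = 3557 mm^2
F = P × A_rod

F ≈ 102 kN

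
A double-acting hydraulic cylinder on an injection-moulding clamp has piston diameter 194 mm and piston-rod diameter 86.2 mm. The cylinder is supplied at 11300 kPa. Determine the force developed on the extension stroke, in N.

F ≈ 3.34e5 N

Cap-side area A_cap = π/4 × (194 mm)² = 29560 mm^2
F = P × A_cap = 11300 kPa × A_cap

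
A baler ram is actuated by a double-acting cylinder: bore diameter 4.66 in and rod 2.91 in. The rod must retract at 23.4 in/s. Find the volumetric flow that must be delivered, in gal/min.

Rod-side annular area A_ann = π/4 × (4.66² − 2.91²) = 10.40 in^2
Q = A × v

Q ≈ 63.2 gal/min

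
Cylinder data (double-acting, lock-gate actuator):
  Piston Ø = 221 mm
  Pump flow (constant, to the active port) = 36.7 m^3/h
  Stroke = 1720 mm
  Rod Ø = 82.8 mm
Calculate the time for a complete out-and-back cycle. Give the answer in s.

t ≈ 12.0 s

Cap-side area A_cap = π/4 × (221 mm)² = 38360 mm^2
Rod-side annular area A_ann = π/4 × (221² − 82.8²) = 32980 mm^2
t_ext = A_cap·L/Q = 6.472 s
t_ret = A_ann·L/Q = 5.564 s
t_cycle = t_ext + t_ret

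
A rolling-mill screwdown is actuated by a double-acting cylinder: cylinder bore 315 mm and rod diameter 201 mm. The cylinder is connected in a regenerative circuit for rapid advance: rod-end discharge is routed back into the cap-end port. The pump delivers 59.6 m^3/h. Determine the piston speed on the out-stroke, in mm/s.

In regeneration the rod-end outflow joins the pump flow into the cap end, so the net volume the pump must supply per unit advance equals the rod cross-section area.
Rod cross-section A_rod = π/4 × (201 mm)² = 31730 mm^2
v = Q_pump / A_rod

v ≈ 522 mm/s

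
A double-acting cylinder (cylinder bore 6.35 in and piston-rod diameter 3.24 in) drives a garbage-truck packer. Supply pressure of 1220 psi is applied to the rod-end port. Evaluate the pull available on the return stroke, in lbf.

F ≈ 28600 lbf

Rod-side annular area A_ann = π/4 × (6.35² − 3.24²) = 23.42 in^2
On retraction the pressure acts on the annular area (bore minus rod).
F = P × A_ann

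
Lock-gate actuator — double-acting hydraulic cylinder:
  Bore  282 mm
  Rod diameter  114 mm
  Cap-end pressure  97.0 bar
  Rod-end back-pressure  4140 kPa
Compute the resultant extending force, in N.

F ≈ 3.90e5 N

Cap-side area A_cap = π/4 × (282 mm)² = 62460 mm^2
Rod-side annular area A_ann = π/4 × (282² − 114²) = 52250 mm^2
Net thrust = P_cap·A_cap − P_rod·A_ann = 6.058e5 N − 2.163e5 N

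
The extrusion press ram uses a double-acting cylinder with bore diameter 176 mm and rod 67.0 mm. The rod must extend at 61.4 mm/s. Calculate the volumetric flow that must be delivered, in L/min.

Cap-side area A_cap = π/4 × (176 mm)² = 24330 mm^2
Q = A × v

Q ≈ 89.6 L/min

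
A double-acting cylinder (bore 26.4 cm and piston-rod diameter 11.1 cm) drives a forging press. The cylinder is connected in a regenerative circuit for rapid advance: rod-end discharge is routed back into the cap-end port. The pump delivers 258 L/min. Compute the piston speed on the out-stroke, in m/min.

v ≈ 26.7 m/min

In regeneration the rod-end outflow joins the pump flow into the cap end, so the net volume the pump must supply per unit advance equals the rod cross-section area.
Rod cross-section A_rod = π/4 × (11.1 cm)² = 96.77 cm^2
v = Q_pump / A_rod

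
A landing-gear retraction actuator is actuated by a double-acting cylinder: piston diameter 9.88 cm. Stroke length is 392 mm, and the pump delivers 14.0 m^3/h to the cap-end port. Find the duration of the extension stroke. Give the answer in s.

t ≈ 0.773 s

Cap-side area A_cap = π/4 × (9.88 cm)² = 76.67 cm^2
Swept volume V = A × L; t = V / Q = A·L / Q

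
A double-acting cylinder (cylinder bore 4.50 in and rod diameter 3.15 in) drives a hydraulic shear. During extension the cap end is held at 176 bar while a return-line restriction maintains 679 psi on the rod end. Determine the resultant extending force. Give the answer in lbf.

Cap-side area A_cap = π/4 × (4.50 in)² = 15.90 in^2
Rod-side annular area A_ann = π/4 × (4.50² − 3.15²) = 8.111 in^2
Net thrust = P_cap·A_cap − P_rod·A_ann = 40600 lbf − 5508 lbf

F ≈ 35100 lbf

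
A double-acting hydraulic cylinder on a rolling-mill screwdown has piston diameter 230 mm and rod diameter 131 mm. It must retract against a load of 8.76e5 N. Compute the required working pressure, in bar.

Rod-side annular area A_ann = π/4 × (230² − 131²) = 28070 mm^2
Retraction: pressure acts on the annular area.
P = F / A = 8.76e5 N / A

P ≈ 312 bar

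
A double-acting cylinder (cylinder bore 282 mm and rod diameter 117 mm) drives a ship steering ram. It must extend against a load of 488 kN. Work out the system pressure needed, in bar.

Cap-side area A_cap = π/4 × (282 mm)² = 62460 mm^2
P = F / A = 488 kN / A

P ≈ 78.1 bar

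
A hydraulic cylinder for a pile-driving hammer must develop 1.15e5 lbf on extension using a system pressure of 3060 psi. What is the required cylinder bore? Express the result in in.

Extension force acts on the full piston face: F = P × (π/4)D².
D = √(4F / (πP)) = √(4 × 1.15e5 lbf / (π × 3060 psi))

D ≈ 6.92 in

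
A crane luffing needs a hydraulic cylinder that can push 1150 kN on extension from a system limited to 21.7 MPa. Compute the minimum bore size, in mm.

D ≈ 260 mm

Extension force acts on the full piston face: F = P × (π/4)D².
D = √(4F / (πP)) = √(4 × 1150 kN / (π × 21.7 MPa))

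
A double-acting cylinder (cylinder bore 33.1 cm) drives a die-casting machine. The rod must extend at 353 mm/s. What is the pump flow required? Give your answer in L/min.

Q ≈ 1820 L/min

Cap-side area A_cap = π/4 × (33.1 cm)² = 860.5 cm^2
Q = A × v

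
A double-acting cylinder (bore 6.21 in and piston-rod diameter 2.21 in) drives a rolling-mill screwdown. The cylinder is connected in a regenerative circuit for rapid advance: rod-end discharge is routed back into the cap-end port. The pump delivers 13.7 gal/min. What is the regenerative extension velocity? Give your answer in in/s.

v ≈ 13.8 in/s

In regeneration the rod-end outflow joins the pump flow into the cap end, so the net volume the pump must supply per unit advance equals the rod cross-section area.
Rod cross-section A_rod = π/4 × (2.21 in)² = 3.836 in^2
v = Q_pump / A_rod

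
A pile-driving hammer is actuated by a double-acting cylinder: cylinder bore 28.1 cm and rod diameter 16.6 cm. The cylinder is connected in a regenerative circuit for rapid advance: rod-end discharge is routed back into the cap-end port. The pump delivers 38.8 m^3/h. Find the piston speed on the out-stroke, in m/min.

In regeneration the rod-end outflow joins the pump flow into the cap end, so the net volume the pump must supply per unit advance equals the rod cross-section area.
Rod cross-section A_rod = π/4 × (16.6 cm)² = 216.4 cm^2
v = Q_pump / A_rod

v ≈ 29.9 m/min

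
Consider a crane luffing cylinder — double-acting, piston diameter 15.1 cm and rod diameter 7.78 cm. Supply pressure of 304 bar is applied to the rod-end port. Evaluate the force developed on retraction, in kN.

Rod-side annular area A_ann = π/4 × (15.1² − 7.78²) = 131.5 cm^2
On retraction the pressure acts on the annular area (bore minus rod).
F = P × A_ann

F ≈ 400 kN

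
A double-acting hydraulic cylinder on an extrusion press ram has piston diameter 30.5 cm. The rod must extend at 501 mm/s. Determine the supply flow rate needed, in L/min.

Cap-side area A_cap = π/4 × (30.5 cm)² = 730.6 cm^2
Q = A × v

Q ≈ 2200 L/min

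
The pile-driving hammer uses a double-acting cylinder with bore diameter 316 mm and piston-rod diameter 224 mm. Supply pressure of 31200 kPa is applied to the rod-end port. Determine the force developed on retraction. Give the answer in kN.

Rod-side annular area A_ann = π/4 × (316² − 224²) = 39020 mm^2
On retraction the pressure acts on the annular area (bore minus rod).
F = P × A_ann

F ≈ 1220 kN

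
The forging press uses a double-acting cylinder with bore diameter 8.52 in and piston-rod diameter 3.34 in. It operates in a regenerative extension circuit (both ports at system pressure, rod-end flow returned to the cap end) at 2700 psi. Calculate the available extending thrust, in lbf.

F ≈ 23700 lbf

With equal pressure on both faces, forces on the annular region cancel; the net push is pressure × rod cross-section.
Rod cross-section A_rod = π/4 × (3.34 in)² = 8.762 in^2
F = P × A_rod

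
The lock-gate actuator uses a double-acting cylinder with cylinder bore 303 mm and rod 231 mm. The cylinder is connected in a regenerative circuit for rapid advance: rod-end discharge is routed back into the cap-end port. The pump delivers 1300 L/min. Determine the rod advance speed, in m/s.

v ≈ 0.517 m/s

In regeneration the rod-end outflow joins the pump flow into the cap end, so the net volume the pump must supply per unit advance equals the rod cross-section area.
Rod cross-section A_rod = π/4 × (231 mm)² = 41910 mm^2
v = Q_pump / A_rod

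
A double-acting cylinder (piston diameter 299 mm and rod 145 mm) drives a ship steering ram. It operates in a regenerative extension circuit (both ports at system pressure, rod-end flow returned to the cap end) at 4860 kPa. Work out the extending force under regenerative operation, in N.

F ≈ 80300 N

With equal pressure on both faces, forces on the annular region cancel; the net push is pressure × rod cross-section.
Rod cross-section A_rod = π/4 × (145 mm)² = 16510 mm^2
F = P × A_rod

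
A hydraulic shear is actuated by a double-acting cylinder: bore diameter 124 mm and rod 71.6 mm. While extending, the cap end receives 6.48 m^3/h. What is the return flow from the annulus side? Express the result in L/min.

Cap-side area A_cap = π/4 × (124 mm)² = 12080 mm^2
Rod-side annular area A_ann = π/4 × (124² − 71.6²) = 8050 mm^2
Piston speed v = Q_in/A_cap; rod-end outflow Q_out = v × A_ann = Q_in × A_ann/A_cap.

Q_out ≈ 72.0 L/min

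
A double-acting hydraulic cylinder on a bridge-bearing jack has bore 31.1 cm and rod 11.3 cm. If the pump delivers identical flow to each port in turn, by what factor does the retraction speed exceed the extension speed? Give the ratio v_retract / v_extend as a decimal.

Cap-side area A_cap = π/4 × (31.1 cm)² = 759.6 cm^2
Rod-side annular area A_ann = π/4 × (31.1² − 11.3²) = 659.4 cm^2
For equal Q, v ∝ 1/A, so v_ret/v_ext = A_cap/A_ann.

v_ret/v_ext ≈ 1.15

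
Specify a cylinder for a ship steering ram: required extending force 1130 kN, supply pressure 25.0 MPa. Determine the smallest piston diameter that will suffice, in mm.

Extension force acts on the full piston face: F = P × (π/4)D².
D = √(4F / (πP)) = √(4 × 1130 kN / (π × 25.0 MPa))

D ≈ 240 mm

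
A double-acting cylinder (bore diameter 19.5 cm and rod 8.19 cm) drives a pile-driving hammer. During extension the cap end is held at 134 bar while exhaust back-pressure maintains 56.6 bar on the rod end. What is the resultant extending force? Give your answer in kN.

F ≈ 261 kN

Cap-side area A_cap = π/4 × (19.5 cm)² = 298.6 cm^2
Rod-side annular area A_ann = π/4 × (19.5² − 8.19²) = 246.0 cm^2
Net thrust = P_cap·A_cap − P_rod·A_ann = 400.2 kN − 139.2 kN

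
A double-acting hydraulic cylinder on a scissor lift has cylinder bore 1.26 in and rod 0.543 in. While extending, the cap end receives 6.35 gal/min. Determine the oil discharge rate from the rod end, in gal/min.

Q_out ≈ 5.17 gal/min

Cap-side area A_cap = π/4 × (1.26 in)² = 1.247 in^2
Rod-side annular area A_ann = π/4 × (1.26² − 0.543²) = 1.015 in^2
Piston speed v = Q_in/A_cap; rod-end outflow Q_out = v × A_ann = Q_in × A_ann/A_cap.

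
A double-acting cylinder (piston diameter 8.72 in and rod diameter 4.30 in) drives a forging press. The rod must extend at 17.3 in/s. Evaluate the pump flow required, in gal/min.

Cap-side area A_cap = π/4 × (8.72 in)² = 59.72 in^2
Q = A × v

Q ≈ 268 gal/min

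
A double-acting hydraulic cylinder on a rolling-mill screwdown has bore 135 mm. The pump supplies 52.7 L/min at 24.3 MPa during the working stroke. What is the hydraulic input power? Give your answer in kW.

Hydraulic power = P × Q

W ≈ 21.3 kW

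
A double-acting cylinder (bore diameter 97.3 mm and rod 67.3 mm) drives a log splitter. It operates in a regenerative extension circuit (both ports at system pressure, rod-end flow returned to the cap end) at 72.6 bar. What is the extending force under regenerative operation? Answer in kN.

With equal pressure on both faces, forces on the annular region cancel; the net push is pressure × rod cross-section.
Rod cross-section A_rod = π/4 × (67.3 mm)² = 3557 mm^2
F = P × A_rod

F ≈ 25.8 kN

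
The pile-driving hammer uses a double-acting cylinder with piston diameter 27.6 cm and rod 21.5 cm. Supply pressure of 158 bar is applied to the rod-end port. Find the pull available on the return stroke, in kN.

F ≈ 372 kN

Rod-side annular area A_ann = π/4 × (27.6² − 21.5²) = 235.2 cm^2
On retraction the pressure acts on the annular area (bore minus rod).
F = P × A_ann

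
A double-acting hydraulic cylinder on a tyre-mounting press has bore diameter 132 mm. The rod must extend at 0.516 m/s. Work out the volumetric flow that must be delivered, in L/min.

Q ≈ 424 L/min

Cap-side area A_cap = π/4 × (132 mm)² = 13680 mm^2
Q = A × v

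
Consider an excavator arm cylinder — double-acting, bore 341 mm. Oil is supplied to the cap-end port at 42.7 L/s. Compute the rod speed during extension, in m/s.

Cap-side area A_cap = π/4 × (341 mm)² = 91330 mm^2
v = Q / A

v ≈ 0.468 m/s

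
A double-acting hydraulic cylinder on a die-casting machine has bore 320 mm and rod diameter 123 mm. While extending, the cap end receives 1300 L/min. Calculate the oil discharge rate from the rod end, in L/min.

Cap-side area A_cap = π/4 × (320 mm)² = 80420 mm^2
Rod-side annular area A_ann = π/4 × (320² − 123²) = 68540 mm^2
Piston speed v = Q_in/A_cap; rod-end outflow Q_out = v × A_ann = Q_in × A_ann/A_cap.

Q_out ≈ 1110 L/min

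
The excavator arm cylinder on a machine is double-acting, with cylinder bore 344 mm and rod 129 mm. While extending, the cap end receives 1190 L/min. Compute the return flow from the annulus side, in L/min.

Cap-side area A_cap = π/4 × (344 mm)² = 92940 mm^2
Rod-side annular area A_ann = π/4 × (344² − 129²) = 79870 mm^2
Piston speed v = Q_in/A_cap; rod-end outflow Q_out = v × A_ann = Q_in × A_ann/A_cap.

Q_out ≈ 1020 L/min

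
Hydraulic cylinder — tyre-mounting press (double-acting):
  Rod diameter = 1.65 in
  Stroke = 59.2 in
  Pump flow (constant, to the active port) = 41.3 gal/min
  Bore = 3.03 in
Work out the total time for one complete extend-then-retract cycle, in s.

t ≈ 4.57 s

Cap-side area A_cap = π/4 × (3.03 in)² = 7.211 in^2
Rod-side annular area A_ann = π/4 × (3.03² − 1.65²) = 5.072 in^2
t_ext = A_cap·L/Q = 2.685 s
t_ret = A_ann·L/Q = 1.889 s
t_cycle = t_ext + t_ret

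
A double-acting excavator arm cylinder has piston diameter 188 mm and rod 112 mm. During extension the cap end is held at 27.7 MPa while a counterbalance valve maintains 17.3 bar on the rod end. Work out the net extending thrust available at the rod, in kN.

Cap-side area A_cap = π/4 × (188 mm)² = 27760 mm^2
Rod-side annular area A_ann = π/4 × (188² − 112²) = 17910 mm^2
Net thrust = P_cap·A_cap − P_rod·A_ann = 768.9 kN − 30.98 kN

F ≈ 738 kN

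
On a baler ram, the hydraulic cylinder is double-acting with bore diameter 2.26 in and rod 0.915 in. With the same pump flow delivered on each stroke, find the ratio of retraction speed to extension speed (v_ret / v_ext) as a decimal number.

Cap-side area A_cap = π/4 × (2.26 in)² = 4.011 in^2
Rod-side annular area A_ann = π/4 × (2.26² − 0.915²) = 3.354 in^2
For equal Q, v ∝ 1/A, so v_ret/v_ext = A_cap/A_ann.

v_ret/v_ext ≈ 1.20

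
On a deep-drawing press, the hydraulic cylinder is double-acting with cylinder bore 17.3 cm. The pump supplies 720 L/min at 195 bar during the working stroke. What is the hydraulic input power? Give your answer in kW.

W ≈ 234 kW

Hydraulic power = P × Q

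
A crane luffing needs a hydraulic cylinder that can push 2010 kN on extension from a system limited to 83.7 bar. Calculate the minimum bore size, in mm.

D ≈ 553 mm

Extension force acts on the full piston face: F = P × (π/4)D².
D = √(4F / (πP)) = √(4 × 2010 kN / (π × 83.7 bar))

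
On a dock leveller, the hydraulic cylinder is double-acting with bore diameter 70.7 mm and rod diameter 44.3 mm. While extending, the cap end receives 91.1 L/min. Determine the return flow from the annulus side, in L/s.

Q_out ≈ 0.922 L/s

Cap-side area A_cap = π/4 × (70.7 mm)² = 3926 mm^2
Rod-side annular area A_ann = π/4 × (70.7² − 44.3²) = 2384 mm^2
Piston speed v = Q_in/A_cap; rod-end outflow Q_out = v × A_ann = Q_in × A_ann/A_cap.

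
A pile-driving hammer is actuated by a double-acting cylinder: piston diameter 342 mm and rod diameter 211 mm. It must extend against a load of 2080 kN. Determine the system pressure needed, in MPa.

Cap-side area A_cap = π/4 × (342 mm)² = 91860 mm^2
P = F / A = 2080 kN / A

P ≈ 22.6 MPa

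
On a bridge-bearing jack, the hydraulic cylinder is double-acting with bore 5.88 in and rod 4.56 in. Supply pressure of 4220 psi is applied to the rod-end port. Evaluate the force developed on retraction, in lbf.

Rod-side annular area A_ann = π/4 × (5.88² − 4.56²) = 10.82 in^2
On retraction the pressure acts on the annular area (bore minus rod).
F = P × A_ann

F ≈ 45700 lbf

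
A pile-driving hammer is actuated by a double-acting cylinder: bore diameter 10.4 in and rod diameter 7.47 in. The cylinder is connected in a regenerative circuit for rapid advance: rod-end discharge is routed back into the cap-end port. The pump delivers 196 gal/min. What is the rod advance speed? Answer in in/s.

In regeneration the rod-end outflow joins the pump flow into the cap end, so the net volume the pump must supply per unit advance equals the rod cross-section area.
Rod cross-section A_rod = π/4 × (7.47 in)² = 43.83 in^2
v = Q_pump / A_rod

v ≈ 17.2 in/s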